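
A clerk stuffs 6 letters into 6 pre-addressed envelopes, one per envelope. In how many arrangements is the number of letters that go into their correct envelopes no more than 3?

# with exactly i fixed is C(6,i)·!(6-i); sum over i=0..3:
  i=0: C(6,0)·!6 = 1·265 = 265
  i=1: C(6,1)·!5 = 6·44 = 264
  i=2: C(6,2)·!4 = 15·9 = 135
  i=3: C(6,3)·!3 = 20·2 = 40
Total = 704.

704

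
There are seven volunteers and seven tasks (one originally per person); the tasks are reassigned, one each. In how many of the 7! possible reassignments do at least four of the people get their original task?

Sum C(7,i)·!(7-i) for i = 4..7:
  i=4: C(7,4)·!3 = 35·2 = 70
  i=5: C(7,5)·!2 = 21·1 = 21
  i=6: C(7,6)·!1 = 7·0 = 0
  i=7: C(7,7)·!0 = 1·1 = 1
Total = 92.

92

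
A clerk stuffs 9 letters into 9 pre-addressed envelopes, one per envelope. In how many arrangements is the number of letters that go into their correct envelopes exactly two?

Choose which 2 of the 9 are fixed: C(9,2) = 36.
The other 7 form a derangement: !7 = 1854.
Total: 36 × 1854 = 66744.

66744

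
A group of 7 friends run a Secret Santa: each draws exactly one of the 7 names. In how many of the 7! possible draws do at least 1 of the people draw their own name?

3186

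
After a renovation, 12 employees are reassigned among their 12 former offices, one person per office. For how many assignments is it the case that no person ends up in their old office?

176214841

The number of derangements of 12 is !12 = Σ_{k=0}^{12} (-1)^k·12!/k!
= 12! - 12!/1! + 12!/2! - 12!/3! + 12!/4! - 12!/5! + 12!/6! - 12!/7! + 12!/8! - 12!/9! + 12!/10! - 12!/11! + 12!/12!
= 479001600 - 479001600 + 239500800 - 79833600 + 19958400 - 3991680 + 665280 - 95040 + 11880 - 1320 + 132 - 12 + 1
= 176214841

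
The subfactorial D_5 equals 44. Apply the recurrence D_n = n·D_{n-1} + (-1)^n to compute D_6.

D_6 = 6·44 + 1 = 265.

265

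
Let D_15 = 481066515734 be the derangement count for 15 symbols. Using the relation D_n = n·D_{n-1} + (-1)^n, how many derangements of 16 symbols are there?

7697064251745

D_16 = 16·481066515734 + 1 = 7697064251745.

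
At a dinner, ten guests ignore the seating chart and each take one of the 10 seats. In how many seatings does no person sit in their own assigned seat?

1334961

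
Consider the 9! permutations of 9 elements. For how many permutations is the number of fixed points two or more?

95887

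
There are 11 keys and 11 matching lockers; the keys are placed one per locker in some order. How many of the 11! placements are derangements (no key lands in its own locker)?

14684570

The number of derangements of 11 is !11 = Σ_{k=0}^{11} (-1)^k·11!/k!
= 11! - 11!/1! + 11!/2! - 11!/3! + 11!/4! - 11!/5! + 11!/6! - 11!/7! + 11!/8! - 11!/9! + 11!/10! - 11!/11!
= 39916800 - 39916800 + 19958400 - 6652800 + 1663200 - 332640 + 55440 - 7920 + 990 - 110 + 11 - 1
= 14684570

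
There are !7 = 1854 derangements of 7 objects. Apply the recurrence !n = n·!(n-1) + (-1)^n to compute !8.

14833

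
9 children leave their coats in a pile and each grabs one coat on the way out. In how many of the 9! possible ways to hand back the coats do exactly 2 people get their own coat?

Choose which 2 of the 9 are fixed: C(9,2) = 36.
The remaining 7 must be deranged: !7 = 1854.
Total: 36 × 1854 = 66744.

66744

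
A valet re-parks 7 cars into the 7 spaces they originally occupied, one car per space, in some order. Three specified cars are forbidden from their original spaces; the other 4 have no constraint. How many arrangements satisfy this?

3216

Inclusion-exclusion on the 3 forbidden self-matches:
Σ_{j=0}^{3} (-1)^j C(3,j)(7-j)!
= C(3,0)·7! - C(3,1)·6! + C(3,2)·5! - C(3,3)·4!
= 5040 - 2160 + 360 - 24
= 3216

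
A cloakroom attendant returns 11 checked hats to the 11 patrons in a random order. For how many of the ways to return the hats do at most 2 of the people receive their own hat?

# with exactly i fixed is C(11,i)·!(11-i); sum over i=0..2:
  i=0: C(11,0)·!11 = 1·14684570 = 14684570
  i=1: C(11,1)·!10 = 11·1334961 = 14684571
  i=2: C(11,2)·!9 = 55·133496 = 7342280
Total = 36711421.

36711421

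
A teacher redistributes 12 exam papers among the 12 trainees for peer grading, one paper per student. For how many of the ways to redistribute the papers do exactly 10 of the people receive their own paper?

66

Choose which 10 of the 12 are fixed: C(12,10) = 66.
The remaining 2 must be deranged: !2 = 1.
Total: 66 × 1 = 66.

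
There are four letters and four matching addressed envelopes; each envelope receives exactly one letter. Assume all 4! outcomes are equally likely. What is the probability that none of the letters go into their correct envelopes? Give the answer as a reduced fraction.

Favorable outcomes: !4 = 9.
Total outcomes: 4! = 24.
Probability = 9/24 = 3/8.

3/8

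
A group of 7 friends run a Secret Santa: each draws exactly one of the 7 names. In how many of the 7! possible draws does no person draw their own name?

The subfactorial !7 = [7!/e] (nearest integer).
7! = 5040, and 5040/e ≈ 1854.11, so !7 = 1854.

1854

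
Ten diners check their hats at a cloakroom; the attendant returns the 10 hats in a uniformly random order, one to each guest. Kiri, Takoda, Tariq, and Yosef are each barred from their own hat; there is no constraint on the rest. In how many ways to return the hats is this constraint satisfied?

Inclusion-exclusion on the 4 forbidden self-matches:
Σ_{j=0}^{4} (-1)^j C(4,j)(10-j)!
= C(4,0)·10! - C(4,1)·9! + C(4,2)·8! - C(4,3)·7! + C(4,4)·6!
= 3628800 - 1451520 + 241920 - 20160 + 720
= 2399760

2399760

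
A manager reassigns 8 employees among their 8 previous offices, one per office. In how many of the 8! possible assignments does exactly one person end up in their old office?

14832

Pick the single fixed position: C(8,1) = 8 ways.
The other 7 form a derangement: !7 = 1854.
Total: 8 × 1854 = 14832.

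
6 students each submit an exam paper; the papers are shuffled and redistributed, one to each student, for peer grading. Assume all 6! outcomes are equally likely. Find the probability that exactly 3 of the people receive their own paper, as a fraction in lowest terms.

1/18

Favorable outcomes: C(6,3)·!3 = 20·2 = 40.
Total outcomes: 6! = 720.
Probability = 40/720 = 1/18.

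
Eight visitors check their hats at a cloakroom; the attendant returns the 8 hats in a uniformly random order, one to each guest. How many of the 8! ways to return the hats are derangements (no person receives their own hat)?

14833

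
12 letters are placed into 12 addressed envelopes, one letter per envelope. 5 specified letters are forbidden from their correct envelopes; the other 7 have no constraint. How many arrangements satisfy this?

312273360

Inclusion-exclusion on the 5 forbidden self-matches:
Σ_{j=0}^{5} (-1)^j C(5,j)(12-j)!
= C(5,0)·12! - C(5,1)·11! + C(5,2)·10! - C(5,3)·9! + C(5,4)·8! - C(5,5)·7!
= 479001600 - 199584000 + 36288000 - 3628800 + 201600 - 5040
= 312273360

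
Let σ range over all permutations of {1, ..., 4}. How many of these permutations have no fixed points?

9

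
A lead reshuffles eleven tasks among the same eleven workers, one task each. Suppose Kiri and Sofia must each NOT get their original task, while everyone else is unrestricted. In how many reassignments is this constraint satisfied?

33022080

Inclusion-exclusion on the 2 forbidden self-matches:
Σ_{j=0}^{2} (-1)^j C(2,j)(11-j)!
= C(2,0)·11! - C(2,1)·10! + C(2,2)·9!
= 39916800 - 7257600 + 362880
= 33022080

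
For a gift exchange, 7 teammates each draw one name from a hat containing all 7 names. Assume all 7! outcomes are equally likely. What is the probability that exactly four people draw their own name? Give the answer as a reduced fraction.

1/72

Favorable outcomes: C(7,4)·!3 = 35·2 = 70.
Total outcomes: 7! = 5040.
Probability = 70/5040 = 1/72.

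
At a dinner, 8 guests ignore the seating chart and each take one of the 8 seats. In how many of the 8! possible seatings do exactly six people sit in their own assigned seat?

28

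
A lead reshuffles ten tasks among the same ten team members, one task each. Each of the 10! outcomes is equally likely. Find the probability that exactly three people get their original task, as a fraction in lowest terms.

103/1680

Favorable outcomes: C(10,3)·!7 = 120·1854 = 222480.
Total outcomes: 10! = 3628800.
Probability = 222480/3628800 = 103/1680.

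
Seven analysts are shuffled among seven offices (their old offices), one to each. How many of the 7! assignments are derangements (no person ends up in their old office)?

1854

The number of derangements of 7 is !7 = Σ_{k=0}^{7} (-1)^k·7!/k!
= 7! - 7!/1! + 7!/2! - 7!/3! + 7!/4! - 7!/5! + 7!/6! - 7!/7!
= 5040 - 5040 + 2520 - 840 + 210 - 42 + 7 - 1
= 1854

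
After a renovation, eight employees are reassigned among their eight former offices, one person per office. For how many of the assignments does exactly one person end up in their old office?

14832

Pick the single fixed position: C(8,1) = 8 ways.
The other 7 form a derangement: !7 = 1854.
Total: 8 × 1854 = 14832.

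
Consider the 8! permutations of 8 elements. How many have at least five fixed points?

141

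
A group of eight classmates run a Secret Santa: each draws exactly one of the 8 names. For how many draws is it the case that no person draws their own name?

14833

Recurrence: !8 = 8·!7 + (-1)^8.
!8 = 8·1854 + 1 = 14833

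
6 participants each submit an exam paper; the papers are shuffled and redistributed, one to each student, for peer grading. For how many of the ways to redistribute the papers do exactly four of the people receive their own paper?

15

Pick the 4 fixed positions: C(6,4) = 15 ways.
The remaining 2 must be deranged: !2 = 1.
Total: 15 × 1 = 15.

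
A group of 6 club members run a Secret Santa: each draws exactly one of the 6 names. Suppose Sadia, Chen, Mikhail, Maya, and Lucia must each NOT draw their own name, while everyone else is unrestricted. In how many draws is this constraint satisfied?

Let A_j be the event that the j-th constrained one is fixed. By inclusion-exclusion over the 5 events:
Σ_{j=0}^{5} (-1)^j C(5,j)(6-j)!
= C(5,0)·6! - C(5,1)·5! + C(5,2)·4! - C(5,3)·3! + C(5,4)·2! - C(5,5)·1!
= 720 - 600 + 240 - 60 + 10 - 1
= 309

309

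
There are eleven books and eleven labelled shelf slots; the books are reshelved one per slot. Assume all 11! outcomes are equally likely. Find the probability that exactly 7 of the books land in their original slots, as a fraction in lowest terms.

Favorable outcomes: C(11,7)·!4 = 330·9 = 2970.
Total outcomes: 11! = 39916800.
Probability = 2970/39916800 = 1/13440.

1/13440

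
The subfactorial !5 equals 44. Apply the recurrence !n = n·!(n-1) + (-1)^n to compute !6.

265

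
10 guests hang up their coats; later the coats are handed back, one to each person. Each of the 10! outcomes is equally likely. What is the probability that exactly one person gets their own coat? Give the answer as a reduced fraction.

16687/45360

Favorable outcomes: C(10,1)·!9 = 10·133496 = 1334960.
Total outcomes: 10! = 3628800.
Probability = 1334960/3628800 = 16687/45360.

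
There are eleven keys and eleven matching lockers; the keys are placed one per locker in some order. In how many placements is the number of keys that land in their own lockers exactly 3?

2447445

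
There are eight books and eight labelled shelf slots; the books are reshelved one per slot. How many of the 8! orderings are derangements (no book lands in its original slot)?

!8 = 8! · Σ_{k=0}^{8} (-1)^k/k!
= 8! - 8!/1! + 8!/2! - 8!/3! + 8!/4! - 8!/5! + 8!/6! - 8!/7! + 8!/8!
= 40320 - 40320 + 20160 - 6720 + 1680 - 336 + 56 - 8 + 1
= 14833

14833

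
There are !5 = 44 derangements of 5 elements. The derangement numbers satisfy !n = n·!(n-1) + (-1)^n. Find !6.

!6 = 6·44 + 1 = 265.

265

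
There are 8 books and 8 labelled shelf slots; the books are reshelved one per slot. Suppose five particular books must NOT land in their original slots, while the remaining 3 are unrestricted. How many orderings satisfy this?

21234

Inclusion-exclusion on the 5 forbidden self-matches:
Σ_{j=0}^{5} (-1)^j C(5,j)(8-j)!
= C(5,0)·8! - C(5,1)·7! + C(5,2)·6! - C(5,3)·5! + C(5,4)·4! - C(5,5)·3!
= 40320 - 25200 + 7200 - 1200 + 120 - 6
= 21234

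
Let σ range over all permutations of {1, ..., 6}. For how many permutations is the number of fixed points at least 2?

191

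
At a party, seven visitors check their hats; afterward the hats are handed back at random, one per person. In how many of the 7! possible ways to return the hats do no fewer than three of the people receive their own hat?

407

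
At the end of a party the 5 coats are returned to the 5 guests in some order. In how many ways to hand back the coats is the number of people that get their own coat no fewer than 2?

31

Sum C(5,i)·!(5-i) for i = 2..5:
  i=2: C(5,2)·!3 = 10·2 = 20
  i=3: C(5,3)·!2 = 10·1 = 10
  i=4: C(5,4)·!1 = 5·0 = 0
  i=5: C(5,5)·!0 = 1·1 = 1
Total = 31.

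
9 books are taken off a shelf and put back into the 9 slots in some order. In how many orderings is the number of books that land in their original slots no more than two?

333737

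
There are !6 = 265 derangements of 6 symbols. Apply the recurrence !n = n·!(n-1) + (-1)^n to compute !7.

!7 = 7·265 - 1 = 1854.

1854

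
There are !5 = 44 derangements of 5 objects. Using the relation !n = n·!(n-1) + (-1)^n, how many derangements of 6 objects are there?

265

!6 = 6·44 + 1 = 265.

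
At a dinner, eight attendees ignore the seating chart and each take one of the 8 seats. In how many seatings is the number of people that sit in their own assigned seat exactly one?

14832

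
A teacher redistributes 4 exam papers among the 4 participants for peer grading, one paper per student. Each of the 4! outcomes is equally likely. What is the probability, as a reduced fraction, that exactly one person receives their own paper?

1/3

Favorable outcomes: C(4,1)·!3 = 4·2 = 8.
Total outcomes: 4! = 24.
Probability = 8/24 = 1/3.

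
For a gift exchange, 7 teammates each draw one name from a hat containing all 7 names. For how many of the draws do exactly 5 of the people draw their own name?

21

Pick the 5 fixed positions: C(7,5) = 21 ways.
The remaining 2 must be deranged: !2 = 1.
Total: 21 × 1 = 21.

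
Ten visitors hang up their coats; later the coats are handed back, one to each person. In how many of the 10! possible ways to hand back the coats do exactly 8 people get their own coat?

Choose which 8 of the 10 are fixed: C(10,8) = 45.
The other 2 form a derangement: !2 = 1.
Total: 45 × 1 = 45.

45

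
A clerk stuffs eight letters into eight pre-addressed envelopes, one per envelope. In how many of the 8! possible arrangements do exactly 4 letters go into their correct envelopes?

Pick the 4 fixed positions: C(8,4) = 70 ways.
The remaining 4 must be deranged: !4 = 9.
Total: 70 × 9 = 630.

630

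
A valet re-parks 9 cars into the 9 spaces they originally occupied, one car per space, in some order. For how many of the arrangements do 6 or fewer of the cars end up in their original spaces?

# with exactly i fixed is C(9,i)·!(9-i); sum over i=0..6:
  i=0: C(9,0)·!9 = 1·133496 = 133496
  i=1: C(9,1)·!8 = 9·14833 = 133497
  i=2: C(9,2)·!7 = 36·1854 = 66744
  i=3: C(9,3)·!6 = 84·265 = 22260
  i=4: C(9,4)·!5 = 126·44 = 5544
  i=5: C(9,5)·!4 = 126·9 = 1134
  i=6: C(9,6)·!3 = 84·2 = 168
Total = 362843.

362843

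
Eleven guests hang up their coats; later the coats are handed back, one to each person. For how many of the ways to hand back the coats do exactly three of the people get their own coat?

2447445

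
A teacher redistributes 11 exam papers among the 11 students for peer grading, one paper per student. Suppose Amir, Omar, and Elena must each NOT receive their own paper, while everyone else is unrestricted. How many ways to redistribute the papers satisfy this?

Inclusion-exclusion on the 3 forbidden self-matches:
Σ_{j=0}^{3} (-1)^j C(3,j)(11-j)!
= C(3,0)·11! - C(3,1)·10! + C(3,2)·9! - C(3,3)·8!
= 39916800 - 10886400 + 1088640 - 40320
= 30078720

30078720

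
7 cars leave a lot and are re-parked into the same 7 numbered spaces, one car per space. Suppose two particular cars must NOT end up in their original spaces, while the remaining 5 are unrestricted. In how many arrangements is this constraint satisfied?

Let A_j be the event that the j-th constrained one is fixed. By inclusion-exclusion over the 2 events:
Σ_{j=0}^{2} (-1)^j C(2,j)(7-j)!
= C(2,0)·7! - C(2,1)·6! + C(2,2)·5!
= 5040 - 1440 + 120
= 3720

3720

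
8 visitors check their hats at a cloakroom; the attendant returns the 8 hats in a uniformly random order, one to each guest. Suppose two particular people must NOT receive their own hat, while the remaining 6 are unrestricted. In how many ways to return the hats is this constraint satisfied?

Inclusion-exclusion on the 2 forbidden self-matches:
Σ_{j=0}^{2} (-1)^j C(2,j)(8-j)!
= C(2,0)·8! - C(2,1)·7! + C(2,2)·6!
= 40320 - 10080 + 720
= 30960

30960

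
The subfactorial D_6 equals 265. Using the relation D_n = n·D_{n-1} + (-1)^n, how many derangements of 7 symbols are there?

1854

D_7 = 7·265 - 1 = 1854.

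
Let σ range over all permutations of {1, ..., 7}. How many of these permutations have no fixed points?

1854

Use !n = (n-1)(!(n-1) + !(n-2)).
!7 = 6·(265 + 44) = 6·309 = 1854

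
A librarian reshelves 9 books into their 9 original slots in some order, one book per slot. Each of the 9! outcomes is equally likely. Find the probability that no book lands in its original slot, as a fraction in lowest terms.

16687/45360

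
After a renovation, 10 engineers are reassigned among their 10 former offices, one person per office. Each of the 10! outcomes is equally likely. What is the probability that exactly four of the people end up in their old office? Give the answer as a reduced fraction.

Favorable outcomes: C(10,4)·!6 = 210·265 = 55650.
Total outcomes: 10! = 3628800.
Probability = 55650/3628800 = 53/3456.

53/3456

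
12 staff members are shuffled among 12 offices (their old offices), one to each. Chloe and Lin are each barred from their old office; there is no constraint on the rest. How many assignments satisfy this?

402796800

Inclusion-exclusion on the 2 forbidden self-matches:
Σ_{j=0}^{2} (-1)^j C(2,j)(12-j)!
= C(2,0)·12! - C(2,1)·11! + C(2,2)·10!
= 479001600 - 79833600 + 3628800
= 402796800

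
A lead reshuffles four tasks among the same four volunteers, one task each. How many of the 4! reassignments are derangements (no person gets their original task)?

Use !n = (n-1)(!(n-1) + !(n-2)).
!4 = 3·(2 + 1) = 3·3 = 9

9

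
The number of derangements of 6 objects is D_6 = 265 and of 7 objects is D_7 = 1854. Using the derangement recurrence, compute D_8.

D_8 = (8-1)·(D_7 + D_6) = 7·(1854 + 265) = 7·2119 = 14833.

14833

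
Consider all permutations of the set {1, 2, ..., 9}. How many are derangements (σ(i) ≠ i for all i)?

The subfactorial !9 = [9!/e] (nearest integer).
9! = 362880, and 362880/e ≈ 133496.09, so !9 = 133496.

133496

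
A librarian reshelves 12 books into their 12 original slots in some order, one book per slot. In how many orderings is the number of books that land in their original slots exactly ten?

66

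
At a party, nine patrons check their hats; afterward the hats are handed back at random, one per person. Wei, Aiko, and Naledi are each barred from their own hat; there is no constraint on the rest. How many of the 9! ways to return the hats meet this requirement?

Let A_j be the event that the j-th constrained one is fixed. By inclusion-exclusion over the 3 events:
Σ_{j=0}^{3} (-1)^j C(3,j)(9-j)!
= C(3,0)·9! - C(3,1)·8! + C(3,2)·7! - C(3,3)·6!
= 362880 - 120960 + 15120 - 720
= 256320

256320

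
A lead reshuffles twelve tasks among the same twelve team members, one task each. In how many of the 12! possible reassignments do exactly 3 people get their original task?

29369120

Choose which 3 of the 12 are fixed: C(12,3) = 220.
The remaining 9 must be deranged: !9 = 133496.
Total: 220 × 133496 = 29369120.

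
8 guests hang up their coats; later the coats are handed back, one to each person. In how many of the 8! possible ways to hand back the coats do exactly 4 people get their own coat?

Choose which 4 of the 8 are fixed: C(8,4) = 70.
The other 4 form a derangement: !4 = 9.
Total: 70 × 9 = 630.

630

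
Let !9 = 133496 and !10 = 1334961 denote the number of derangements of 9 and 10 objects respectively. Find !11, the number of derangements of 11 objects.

14684570

!11 = (11-1)·(!10 + !9) = 10·(1334961 + 133496) = 10·1468457 = 14684570.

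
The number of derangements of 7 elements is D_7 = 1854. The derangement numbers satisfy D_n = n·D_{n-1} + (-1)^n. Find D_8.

D_8 = 8·1854 + 1 = 14833.

14833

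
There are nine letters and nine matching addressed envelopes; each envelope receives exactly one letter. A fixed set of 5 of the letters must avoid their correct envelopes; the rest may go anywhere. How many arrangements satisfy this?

205056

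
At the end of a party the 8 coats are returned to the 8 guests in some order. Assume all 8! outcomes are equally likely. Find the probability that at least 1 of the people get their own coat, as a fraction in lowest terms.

3641/5760

Favorable outcomes: Σ_{i≥1} C(8,i)·!(8-i) = 8·1854 + 28·265 + 56·44 + 70·9 + 56·2 + 28·1 + 8·0 + 1·1 = 25487.
Total outcomes: 8! = 40320.
Probability = 25487/40320 = 3641/5760.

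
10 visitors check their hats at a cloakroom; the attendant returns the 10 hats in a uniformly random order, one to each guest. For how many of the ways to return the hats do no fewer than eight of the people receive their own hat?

Sum C(10,i)·!(10-i) for i = 8..10:
  i=8: C(10,8)·!2 = 45·1 = 45
  i=9: C(10,9)·!1 = 10·0 = 0
  i=10: C(10,10)·!0 = 1·1 = 1
Total = 46.

46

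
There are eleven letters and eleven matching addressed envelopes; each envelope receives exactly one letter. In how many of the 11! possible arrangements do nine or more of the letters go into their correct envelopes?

56

# with exactly i fixed is C(11,i)·!(11-i); sum over i=9..11:
  i=9: C(11,9)·!2 = 55·1 = 55
  i=10: C(11,10)·!1 = 11·0 = 0
  i=11: C(11,11)·!0 = 1·1 = 1
Total = 56.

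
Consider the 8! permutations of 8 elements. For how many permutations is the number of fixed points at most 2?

37085

Sum C(8,i)·!(8-i) for i = 0..2:
  i=0: C(8,0)·!8 = 1·14833 = 14833
  i=1: C(8,1)·!7 = 8·1854 = 14832
  i=2: C(8,2)·!6 = 28·265 = 7420
Total = 37085.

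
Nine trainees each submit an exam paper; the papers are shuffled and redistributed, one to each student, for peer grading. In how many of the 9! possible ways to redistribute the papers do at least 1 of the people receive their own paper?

Sum C(9,i)·!(9-i) for i = 1..9:
  i=1: C(9,1)·!8 = 9·14833 = 133497
  i=2: C(9,2)·!7 = 36·1854 = 66744
  i=3: C(9,3)·!6 = 84·265 = 22260
  i=4: C(9,4)·!5 = 126·44 = 5544
  i=5: C(9,5)·!4 = 126·9 = 1134
  i=6: C(9,6)·!3 = 84·2 = 168
  i=7: C(9,7)·!2 = 36·1 = 36
  i=8: C(9,8)·!1 = 9·0 = 0
  i=9: C(9,9)·!0 = 1·1 = 1
Total = 229384.

229384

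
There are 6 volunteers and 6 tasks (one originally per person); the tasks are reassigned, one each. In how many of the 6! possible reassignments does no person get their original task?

265

The subfactorial !6 = [6!/e] (nearest integer).
6! = 720, and 720/e ≈ 264.87, so !6 = 265.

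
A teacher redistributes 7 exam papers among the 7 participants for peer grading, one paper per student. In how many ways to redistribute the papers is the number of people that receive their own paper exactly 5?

21

Choose which 5 of the 7 are fixed: C(7,5) = 21.
The other 2 form a derangement: !2 = 1.
Total: 21 × 1 = 21.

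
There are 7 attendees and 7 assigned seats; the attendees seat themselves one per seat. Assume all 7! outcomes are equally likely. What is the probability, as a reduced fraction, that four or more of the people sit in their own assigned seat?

23/1260

Favorable outcomes: Σ_{i≥4} C(7,i)·!(7-i) = 35·2 + 21·1 + 7·0 + 1·1 = 92.
Total outcomes: 7! = 5040.
Probability = 92/5040 = 23/1260.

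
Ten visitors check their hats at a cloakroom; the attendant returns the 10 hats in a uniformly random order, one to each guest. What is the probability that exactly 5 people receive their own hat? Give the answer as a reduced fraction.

Favorable outcomes: C(10,5)·!5 = 252·44 = 11088.
Total outcomes: 10! = 3628800.
Probability = 11088/3628800 = 11/3600.

11/3600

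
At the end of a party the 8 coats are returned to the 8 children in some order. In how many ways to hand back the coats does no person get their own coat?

14833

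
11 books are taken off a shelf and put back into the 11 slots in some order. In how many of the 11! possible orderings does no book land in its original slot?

The subfactorial !11 = [11!/e] (nearest integer).
11! = 39916800, and 39916800/e ≈ 14684570.08, so !11 = 14684570.

14684570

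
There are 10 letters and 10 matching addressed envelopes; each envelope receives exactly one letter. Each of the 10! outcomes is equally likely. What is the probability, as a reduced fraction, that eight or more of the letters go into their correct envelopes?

23/1814400

Favorable outcomes: Σ_{i≥8} C(10,i)·!(10-i) = 45·1 + 10·0 + 1·1 = 46.
Total outcomes: 10! = 3628800.
Probability = 46/3628800 = 23/1814400.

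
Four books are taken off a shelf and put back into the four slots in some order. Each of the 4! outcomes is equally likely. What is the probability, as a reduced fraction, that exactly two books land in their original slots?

Favorable outcomes: C(4,2)·!2 = 6·1 = 6.
Total outcomes: 4! = 24.
Probability = 6/24 = 1/4.

1/4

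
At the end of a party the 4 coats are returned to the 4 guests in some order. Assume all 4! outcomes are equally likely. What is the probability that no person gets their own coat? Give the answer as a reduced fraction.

3/8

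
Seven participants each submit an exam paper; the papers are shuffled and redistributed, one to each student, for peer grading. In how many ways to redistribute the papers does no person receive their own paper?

1854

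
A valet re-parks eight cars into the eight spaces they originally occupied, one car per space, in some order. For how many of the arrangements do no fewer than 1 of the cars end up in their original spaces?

25487

# with exactly i fixed is C(8,i)·!(8-i); sum over i=1..8:
  i=1: C(8,1)·!7 = 8·1854 = 14832
  i=2: C(8,2)·!6 = 28·265 = 7420
  i=3: C(8,3)·!5 = 56·44 = 2464
  i=4: C(8,4)·!4 = 70·9 = 630
  i=5: C(8,5)·!3 = 56·2 = 112
  i=6: C(8,6)·!2 = 28·1 = 28
  i=7: C(8,7)·!1 = 8·0 = 0
  i=8: C(8,8)·!0 = 1·1 = 1
Total = 25487.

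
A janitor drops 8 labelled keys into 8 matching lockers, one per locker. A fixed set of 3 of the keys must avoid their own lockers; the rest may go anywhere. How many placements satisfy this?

27240

Inclusion-exclusion on the 3 forbidden self-matches:
Σ_{j=0}^{3} (-1)^j C(3,j)(8-j)!
= C(3,0)·8! - C(3,1)·7! + C(3,2)·6! - C(3,3)·5!
= 40320 - 15120 + 2160 - 120
= 27240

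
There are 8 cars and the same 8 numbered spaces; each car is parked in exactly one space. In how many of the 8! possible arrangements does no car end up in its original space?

14833

Use !n = (n-1)(!(n-1) + !(n-2)).
!8 = 7·(1854 + 265) = 7·2119 = 14833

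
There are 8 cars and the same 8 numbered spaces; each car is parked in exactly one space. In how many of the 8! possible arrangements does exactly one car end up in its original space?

Pick the single fixed position: C(8,1) = 8 ways.
The other 7 form a derangement: !7 = 1854.
Total: 8 × 1854 = 14832.

14832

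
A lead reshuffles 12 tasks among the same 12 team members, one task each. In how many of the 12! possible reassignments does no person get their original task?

By inclusion-exclusion, !12 = Σ (-1)^k · 12!/k! for k=0..12
= 12! - 12!/1! + 12!/2! - 12!/3! + 12!/4! - 12!/5! + 12!/6! - 12!/7! + 12!/8! - 12!/9! + 12!/10! - 12!/11! + 12!/12!
= 479001600 - 479001600 + 239500800 - 79833600 + 19958400 - 3991680 + 665280 - 95040 + 11880 - 1320 + 132 - 12 + 1
= 176214841

176214841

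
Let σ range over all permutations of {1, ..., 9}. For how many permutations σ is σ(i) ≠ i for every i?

!9 = 9! · Σ_{k=0}^{9} (-1)^k/k!
= 9! - 9!/1! + 9!/2! - 9!/3! + 9!/4! - 9!/5! + 9!/6! - 9!/7! + 9!/8! - 9!/9!
= 362880 - 362880 + 181440 - 60480 + 15120 - 3024 + 504 - 72 + 9 - 1
= 133496

133496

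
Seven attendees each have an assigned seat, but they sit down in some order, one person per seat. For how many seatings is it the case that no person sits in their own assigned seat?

1854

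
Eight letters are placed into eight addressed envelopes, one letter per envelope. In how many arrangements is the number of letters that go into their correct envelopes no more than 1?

29665

Sum C(8,i)·!(8-i) for i = 0..1:
  i=0: C(8,0)·!8 = 1·14833 = 14833
  i=1: C(8,1)·!7 = 8·1854 = 14832
Total = 29665.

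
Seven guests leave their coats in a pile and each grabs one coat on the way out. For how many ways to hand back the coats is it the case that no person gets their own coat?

!7 is the nearest integer to 7!/e.
7! = 5040, and 5040/e ≈ 1854.11, so !7 = 1854.

1854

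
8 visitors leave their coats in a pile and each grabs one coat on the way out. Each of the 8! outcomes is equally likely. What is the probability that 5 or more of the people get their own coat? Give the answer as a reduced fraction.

47/13440

Favorable outcomes: Σ_{i≥5} C(8,i)·!(8-i) = 56·2 + 28·1 + 8·0 + 1·1 = 141.
Total outcomes: 8! = 40320.
Probability = 141/40320 = 47/13440.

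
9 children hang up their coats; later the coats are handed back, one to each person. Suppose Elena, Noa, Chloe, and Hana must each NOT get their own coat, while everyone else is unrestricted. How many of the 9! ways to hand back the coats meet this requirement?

Let A_j be the event that the j-th constrained one is fixed. By inclusion-exclusion over the 4 events:
Σ_{j=0}^{4} (-1)^j C(4,j)(9-j)!
= C(4,0)·9! - C(4,1)·8! + C(4,2)·7! - C(4,3)·6! + C(4,4)·5!
= 362880 - 161280 + 30240 - 2880 + 120
= 229080

229080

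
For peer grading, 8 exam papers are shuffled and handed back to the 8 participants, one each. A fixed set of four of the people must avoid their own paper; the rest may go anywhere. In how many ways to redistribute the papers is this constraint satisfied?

24024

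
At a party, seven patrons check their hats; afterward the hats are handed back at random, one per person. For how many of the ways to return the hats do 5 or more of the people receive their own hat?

# with exactly i fixed is C(7,i)·!(7-i); sum over i=5..7:
  i=5: C(7,5)·!2 = 21·1 = 21
  i=6: C(7,6)·!1 = 7·0 = 0
  i=7: C(7,7)·!0 = 1·1 = 1
Total = 22.

22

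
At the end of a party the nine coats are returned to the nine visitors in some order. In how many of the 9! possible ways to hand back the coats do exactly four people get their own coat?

Choose which 4 of the 9 are fixed: C(9,4) = 126.
The other 5 form a derangement: !5 = 44.
Total: 126 × 44 = 5544.

5544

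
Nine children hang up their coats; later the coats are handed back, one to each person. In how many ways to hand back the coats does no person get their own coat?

By inclusion-exclusion, !9 = Σ (-1)^k · 9!/k! for k=0..9
= 9! - 9!/1! + 9!/2! - 9!/3! + 9!/4! - 9!/5! + 9!/6! - 9!/7! + 9!/8! - 9!/9!
= 362880 - 362880 + 181440 - 60480 + 15120 - 3024 + 504 - 72 + 9 - 1
= 133496

133496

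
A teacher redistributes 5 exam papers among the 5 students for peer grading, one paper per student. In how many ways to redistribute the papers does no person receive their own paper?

44

By inclusion-exclusion, !5 = Σ (-1)^k · 5!/k! for k=0..5
= 5! - 5!/1! + 5!/2! - 5!/3! + 5!/4! - 5!/5!
= 120 - 120 + 60 - 20 + 5 - 1
= 44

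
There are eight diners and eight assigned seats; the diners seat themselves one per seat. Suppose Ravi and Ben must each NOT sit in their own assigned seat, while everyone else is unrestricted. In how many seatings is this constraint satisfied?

Inclusion-exclusion on the 2 forbidden self-matches:
Σ_{j=0}^{2} (-1)^j C(2,j)(8-j)!
= C(2,0)·8! - C(2,1)·7! + C(2,2)·6!
= 40320 - 10080 + 720
= 30960

30960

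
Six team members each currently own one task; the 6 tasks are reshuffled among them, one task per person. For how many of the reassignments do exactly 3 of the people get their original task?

40

Pick the 3 fixed positions: C(6,3) = 20 ways.
The other 3 form a derangement: !3 = 2.
Total: 20 × 2 = 40.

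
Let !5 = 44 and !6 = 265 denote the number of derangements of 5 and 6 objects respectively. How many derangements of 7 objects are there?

1854

!7 = (7-1)·(!6 + !5) = 6·(265 + 44) = 6·309 = 1854.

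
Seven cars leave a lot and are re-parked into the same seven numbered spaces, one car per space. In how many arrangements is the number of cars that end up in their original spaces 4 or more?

92

# with exactly i fixed is C(7,i)·!(7-i); sum over i=4..7:
  i=4: C(7,4)·!3 = 35·2 = 70
  i=5: C(7,5)·!2 = 21·1 = 21
  i=6: C(7,6)·!1 = 7·0 = 0
  i=7: C(7,7)·!0 = 1·1 = 1
Total = 92.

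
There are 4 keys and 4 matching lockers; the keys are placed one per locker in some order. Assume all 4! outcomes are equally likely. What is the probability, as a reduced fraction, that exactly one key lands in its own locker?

Favorable outcomes: C(4,1)·!3 = 4·2 = 8.
Total outcomes: 4! = 24.
Probability = 8/24 = 1/3.

1/3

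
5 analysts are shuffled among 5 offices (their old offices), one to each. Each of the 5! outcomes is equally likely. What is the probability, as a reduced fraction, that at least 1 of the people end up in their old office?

Favorable outcomes: Σ_{i≥1} C(5,i)·!(5-i) = 5·9 + 10·2 + 10·1 + 5·0 + 1·1 = 76.
Total outcomes: 5! = 120.
Probability = 76/120 = 19/30.

19/30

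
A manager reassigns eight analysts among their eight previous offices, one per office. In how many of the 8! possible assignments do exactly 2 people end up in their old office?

Choose which 2 of the 8 are fixed: C(8,2) = 28.
The remaining 6 must be deranged: !6 = 265.
Total: 28 × 265 = 7420.

7420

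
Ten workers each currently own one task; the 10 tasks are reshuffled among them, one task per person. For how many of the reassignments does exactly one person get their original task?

1334960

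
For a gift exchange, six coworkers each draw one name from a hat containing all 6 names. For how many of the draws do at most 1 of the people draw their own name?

529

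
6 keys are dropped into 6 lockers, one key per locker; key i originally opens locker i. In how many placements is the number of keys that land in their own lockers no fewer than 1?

455

# with exactly i fixed is C(6,i)·!(6-i); sum over i=1..6:
  i=1: C(6,1)·!5 = 6·44 = 264
  i=2: C(6,2)·!4 = 15·9 = 135
  i=3: C(6,3)·!3 = 20·2 = 40
  i=4: C(6,4)·!2 = 15·1 = 15
  i=5: C(6,5)·!1 = 6·0 = 0
  i=6: C(6,6)·!0 = 1·1 = 1
Total = 455.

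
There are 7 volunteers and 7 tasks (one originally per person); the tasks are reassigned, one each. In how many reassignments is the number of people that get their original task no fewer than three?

Sum C(7,i)·!(7-i) for i = 3..7:
  i=3: C(7,3)·!4 = 35·9 = 315
  i=4: C(7,4)·!3 = 35·2 = 70
  i=5: C(7,5)·!2 = 21·1 = 21
  i=6: C(7,6)·!1 = 7·0 = 0
  i=7: C(7,7)·!0 = 1·1 = 1
Total = 407.

407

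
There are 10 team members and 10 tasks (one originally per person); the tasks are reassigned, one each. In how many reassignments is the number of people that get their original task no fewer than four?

68914

Sum C(10,i)·!(10-i) for i = 4..10:
  i=4: C(10,4)·!6 = 210·265 = 55650
  i=5: C(10,5)·!5 = 252·44 = 11088
  i=6: C(10,6)·!4 = 210·9 = 1890
  i=7: C(10,7)·!3 = 120·2 = 240
  i=8: C(10,8)·!2 = 45·1 = 45
  i=9: C(10,9)·!1 = 10·0 = 0
  i=10: C(10,10)·!0 = 1·1 = 1
Total = 68914.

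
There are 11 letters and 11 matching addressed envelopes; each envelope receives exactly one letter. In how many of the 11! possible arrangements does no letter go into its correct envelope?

14684570

The subfactorial !11 = [11!/e] (nearest integer).
11! = 39916800, and 39916800/e ≈ 14684570.08, so !11 = 14684570.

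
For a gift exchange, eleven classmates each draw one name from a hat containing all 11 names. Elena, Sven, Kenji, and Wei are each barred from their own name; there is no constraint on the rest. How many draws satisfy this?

27422640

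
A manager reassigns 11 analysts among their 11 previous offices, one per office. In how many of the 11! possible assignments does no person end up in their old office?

14684570

The number of derangements of 11 is !11 = Σ_{k=0}^{11} (-1)^k·11!/k!
= 11! - 11!/1! + 11!/2! - 11!/3! + 11!/4! - 11!/5! + 11!/6! - 11!/7! + 11!/8! - 11!/9! + 11!/10! - 11!/11!
= 39916800 - 39916800 + 19958400 - 6652800 + 1663200 - 332640 + 55440 - 7920 + 990 - 110 + 11 - 1
= 14684570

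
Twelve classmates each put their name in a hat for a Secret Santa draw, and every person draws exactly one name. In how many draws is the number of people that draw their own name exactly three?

29369120

Pick the 3 fixed positions: C(12,3) = 220 ways.
The other 9 form a derangement: !9 = 133496.
Total: 220 × 133496 = 29369120.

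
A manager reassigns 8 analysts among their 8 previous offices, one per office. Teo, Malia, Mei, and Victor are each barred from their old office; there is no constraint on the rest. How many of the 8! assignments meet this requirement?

Inclusion-exclusion on the 4 forbidden self-matches:
Σ_{j=0}^{4} (-1)^j C(4,j)(8-j)!
= C(4,0)·8! - C(4,1)·7! + C(4,2)·6! - C(4,3)·5! + C(4,4)·4!
= 40320 - 20160 + 4320 - 480 + 24
= 24024

24024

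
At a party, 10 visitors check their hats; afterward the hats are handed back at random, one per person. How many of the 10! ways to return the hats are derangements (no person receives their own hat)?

1334961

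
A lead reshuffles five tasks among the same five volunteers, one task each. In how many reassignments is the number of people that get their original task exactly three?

10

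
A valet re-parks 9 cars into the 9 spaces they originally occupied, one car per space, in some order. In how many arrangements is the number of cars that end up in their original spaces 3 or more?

29143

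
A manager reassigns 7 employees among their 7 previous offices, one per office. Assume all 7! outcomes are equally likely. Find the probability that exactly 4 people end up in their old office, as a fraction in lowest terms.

1/72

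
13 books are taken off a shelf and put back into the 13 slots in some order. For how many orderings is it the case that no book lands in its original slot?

2290792932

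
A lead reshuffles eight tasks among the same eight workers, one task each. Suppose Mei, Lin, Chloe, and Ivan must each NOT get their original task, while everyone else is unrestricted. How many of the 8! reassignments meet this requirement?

Let A_j be the event that the j-th constrained one is fixed. By inclusion-exclusion over the 4 events:
Σ_{j=0}^{4} (-1)^j C(4,j)(8-j)!
= C(4,0)·8! - C(4,1)·7! + C(4,2)·6! - C(4,3)·5! + C(4,4)·4!
= 40320 - 20160 + 4320 - 480 + 24
= 24024

24024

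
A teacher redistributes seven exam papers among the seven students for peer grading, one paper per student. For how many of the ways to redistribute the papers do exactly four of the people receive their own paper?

70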